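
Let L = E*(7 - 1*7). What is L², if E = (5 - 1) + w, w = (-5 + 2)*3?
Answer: 0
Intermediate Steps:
w = -9 (w = -3*3 = -9)
E = -5 (E = (5 - 1) - 9 = 4 - 9 = -5)
L = 0 (L = -5*(7 - 1*7) = -5*(7 - 7) = -5*0 = 0)
L² = 0² = 0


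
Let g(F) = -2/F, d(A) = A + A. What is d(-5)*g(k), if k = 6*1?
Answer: 10/3 ≈ 3.3333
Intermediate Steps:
d(A) = 2*A
k = 6
d(-5)*g(k) = (2*(-5))*(-2/6) = -(-20)/6 = -10*(-1/3) = 10/3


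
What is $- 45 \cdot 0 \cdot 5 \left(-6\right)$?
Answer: $0$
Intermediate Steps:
$- 45 \cdot 0 \cdot 5 \left(-6\right) = \left(-45\right) 0 \left(-6\right) = 0 \left(-6\right) = 0$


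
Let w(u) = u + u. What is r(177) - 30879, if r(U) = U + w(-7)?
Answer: -30716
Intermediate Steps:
w(u) = 2*u
r(U) = -14 + U (r(U) = U + 2*(-7) = U - 14 = -14 + U)
r(177) - 30879 = (-14 + 177) - 30879 = 163 - 30879 = -30716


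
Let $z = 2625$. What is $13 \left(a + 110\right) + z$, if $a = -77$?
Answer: $3054$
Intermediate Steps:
$13 \left(a + 110\right) + z = 13 \left(-77 + 110\right) + 2625 = 13 \cdot 33 + 2625 = 429 + 2625 = 3054$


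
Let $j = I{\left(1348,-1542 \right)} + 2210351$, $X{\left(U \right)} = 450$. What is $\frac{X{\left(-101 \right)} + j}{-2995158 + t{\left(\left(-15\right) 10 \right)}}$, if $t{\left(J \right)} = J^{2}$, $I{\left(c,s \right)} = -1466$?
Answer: $- \frac{736445}{990886} \approx -0.74322$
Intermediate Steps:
$j = 2208885$ ($j = -1466 + 2210351 = 2208885$)
$\frac{X{\left(-101 \right)} + j}{-2995158 + t{\left(\left(-15\right) 10 \right)}} = \frac{450 + 2208885}{-2995158 + \left(\left(-15\right) 10\right)^{2}} = \frac{2209335}{-2995158 + \left(-150\right)^{2}} = \frac{2209335}{-2995158 + 22500} = \frac{2209335}{-2972658} = 2209335 \left(- \frac{1}{2972658}\right) = - \frac{736445}{990886}$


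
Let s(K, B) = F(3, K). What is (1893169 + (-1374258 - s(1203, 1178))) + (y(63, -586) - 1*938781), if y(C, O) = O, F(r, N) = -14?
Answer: -420442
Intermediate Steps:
s(K, B) = -14
(1893169 + (-1374258 - s(1203, 1178))) + (y(63, -586) - 1*938781) = (1893169 + (-1374258 - 1*(-14))) + (-586 - 1*938781) = (1893169 + (-1374258 + 14)) + (-586 - 938781) = (1893169 - 1374244) - 939367 = 518925 - 939367 = -420442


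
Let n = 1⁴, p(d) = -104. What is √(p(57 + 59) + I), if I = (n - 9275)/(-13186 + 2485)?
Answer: I*√1312216070/3567 ≈ 10.155*I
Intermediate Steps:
n = 1
I = 9274/10701 (I = (1 - 9275)/(-13186 + 2485) = -9274/(-10701) = -9274*(-1/10701) = 9274/10701 ≈ 0.86665)
√(p(57 + 59) + I) = √(-104 + 9274/10701) = √(-1103630/10701) = I*√1312216070/3567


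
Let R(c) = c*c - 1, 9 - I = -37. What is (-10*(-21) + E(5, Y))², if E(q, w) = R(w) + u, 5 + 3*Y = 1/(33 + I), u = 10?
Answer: 155158089325009/3154956561 ≈ 49179.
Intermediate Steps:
I = 46 (I = 9 - 1*(-37) = 9 + 37 = 46)
R(c) = -1 + c² (R(c) = c² - 1 = -1 + c²)
Y = -394/237 (Y = -5/3 + 1/(3*(33 + 46)) = -5/3 + (⅓)/79 = -5/3 + (⅓)*(1/79) = -5/3 + 1/237 = -394/237 ≈ -1.6624)
E(q, w) = 9 + w² (E(q, w) = (-1 + w²) + 10 = 9 + w²)
(-10*(-21) + E(5, Y))² = (-10*(-21) + (9 + (-394/237)²))² = (210 + (9 + 155236/56169))² = (210 + 660757/56169)² = (12456247/56169)² = 155158089325009/3154956561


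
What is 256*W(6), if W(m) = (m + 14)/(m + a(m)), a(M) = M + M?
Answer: 2560/9 ≈ 284.44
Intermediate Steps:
a(M) = 2*M
W(m) = (14 + m)/(3*m) (W(m) = (m + 14)/(m + 2*m) = (14 + m)/((3*m)) = (14 + m)*(1/(3*m)) = (14 + m)/(3*m))
256*W(6) = 256*((⅓)*(14 + 6)/6) = 256*((⅓)*(⅙)*20) = 256*(10/9) = 2560/9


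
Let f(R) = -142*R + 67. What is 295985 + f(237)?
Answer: 262398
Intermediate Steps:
f(R) = 67 - 142*R
295985 + f(237) = 295985 + (67 - 142*237) = 295985 + (67 - 33654) = 295985 - 33587 = 262398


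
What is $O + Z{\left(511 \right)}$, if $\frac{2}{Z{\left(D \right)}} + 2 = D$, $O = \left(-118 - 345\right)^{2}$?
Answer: $\frac{109113823}{509} \approx 2.1437 \cdot 10^{5}$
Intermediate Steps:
$O = 214369$ ($O = \left(-463\right)^{2} = 214369$)
$Z{\left(D \right)} = \frac{2}{-2 + D}$
$O + Z{\left(511 \right)} = 214369 + \frac{2}{-2 + 511} = 214369 + \frac{2}{509} = \frac{109113823}{509}$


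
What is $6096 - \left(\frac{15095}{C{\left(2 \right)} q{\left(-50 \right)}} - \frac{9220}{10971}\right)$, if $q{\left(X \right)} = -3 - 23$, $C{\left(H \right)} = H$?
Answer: $\frac{3643805917}{570492} \approx 6387.1$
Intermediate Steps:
$q{\left(X \right)} = -26$
$6096 - \left(\frac{15095}{C{\left(2 \right)} q{\left(-50 \right)}} - \frac{9220}{10971}\right) = 6096 - \left(\frac{15095}{2 \left(-26\right)} - \frac{9220}{10971}\right) = 6096 - \left(\frac{15095}{-52} - \frac{9220}{10971}\right) = 6096 - \left(15095 \left(- \frac{1}{52}\right) - \frac{9220}{10971}\right) = 6096 - \left(- \frac{15095}{52} - \frac{9220}{10971}\right) = 6096 - - \frac{166086685}{570492} = 6096 + \frac{166086685}{570492} = \frac{3643805917}{570492}$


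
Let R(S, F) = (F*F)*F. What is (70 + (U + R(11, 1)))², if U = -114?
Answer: 1849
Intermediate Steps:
R(S, F) = F³ (R(S, F) = F²*F = F³)
(70 + (U + R(11, 1)))² = (70 + (-114 + 1³))² = (70 + (-114 + 1))² = (70 - 113)² = (-43)² = 1849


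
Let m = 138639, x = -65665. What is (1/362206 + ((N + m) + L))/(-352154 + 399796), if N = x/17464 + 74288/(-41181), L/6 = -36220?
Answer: -276990652123530403/167708284425204432 ≈ -1.6516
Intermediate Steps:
L = -217320 (L = 6*(-36220) = -217320)
N = -108149081/19437432 (N = -65665/17464 + 74288/(-41181) = -65665*1/17464 + 74288*(-1/41181) = -65665/17464 - 74288/41181 = -108149081/19437432 ≈ -5.5640)
(1/362206 + ((N + m) + L))/(-352154 + 399796) = (1/362206 + ((-108149081/19437432 + 138639) - 217320))/(-352154 + 399796) = (1/362206 + (2694677985967/19437432 - 217320))/47642 = (1/362206 - 1529464736273/19437432)*(1/47642) = -276990652123530403/3520177247496*1/47642 = -276990652123530403/167708284425204432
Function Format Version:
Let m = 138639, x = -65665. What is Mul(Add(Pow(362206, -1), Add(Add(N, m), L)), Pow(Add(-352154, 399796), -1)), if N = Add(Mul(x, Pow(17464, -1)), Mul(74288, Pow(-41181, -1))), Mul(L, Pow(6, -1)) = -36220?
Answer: Rational(-276990652123530403, 167708284425204432) ≈ -1.6516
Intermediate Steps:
L = -217320 (L = Mul(6, -36220) = -217320)
N = Rational(-108149081, 19437432) (N = Add(Mul(-65665, Pow(17464, -1)), Mul(74288, Pow(-41181, -1))) = Add(Mul(-65665, Rational(1, 17464)), Mul(74288, Rational(-1, 41181))) = Add(Rational(-65665, 17464), Rational(-74288, 41181)) = Rational(-108149081, 19437432) ≈ -5.5640)
Mul(Add(Pow(362206, -1), Add(Add(N, m), L)), Pow(Add(-352154, 399796), -1)) = Mul(Add(Pow(362206, -1), Add(Add(Rational(-108149081, 19437432), 138639), -217320)), Pow(Add(-352154, 399796), -1)) = Mul(Add(Rational(1, 362206), Add(Rational(2694677985967, 19437432), -217320)), Pow(47642, -1)) = Mul(Add(Rational(1, 362206), Rational(-1529464736273, 19437432)), Rational(1, 47642)) = Mul(Rational(-276990652123530403, 3520177247496), Rational(1, 47642)) = Rational(-276990652123530403, 167708284425204432)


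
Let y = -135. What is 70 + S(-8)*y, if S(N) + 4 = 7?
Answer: -335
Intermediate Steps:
S(N) = 3 (S(N) = -4 + 7 = 3)
70 + S(-8)*y = 70 + 3*(-135) = 70 - 405 = -335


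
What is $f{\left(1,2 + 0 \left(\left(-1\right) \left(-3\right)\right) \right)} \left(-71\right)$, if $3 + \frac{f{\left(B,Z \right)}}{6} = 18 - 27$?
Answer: $5112$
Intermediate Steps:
$f{\left(B,Z \right)} = -72$ ($f{\left(B,Z \right)} = -18 + 6 \left(18 - 27\right) = -18 + 6 \left(-9\right) = -18 - 54 = -72$)
$f{\left(1,2 + 0 \left(\left(-1\right) \left(-3\right)\right) \right)} \left(-71\right) = \left(-72\right) \left(-71\right) = 5112$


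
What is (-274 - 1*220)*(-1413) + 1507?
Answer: 699529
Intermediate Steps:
(-274 - 1*220)*(-1413) + 1507 = (-274 - 220)*(-1413) + 1507 = -494*(-1413) + 1507 = 698022 + 1507 = 699529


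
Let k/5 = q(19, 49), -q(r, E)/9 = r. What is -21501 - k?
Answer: -20646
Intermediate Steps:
q(r, E) = -9*r
k = -855 (k = 5*(-9*19) = 5*(-171) = -855)
-21501 - k = -21501 - 1*(-855) = -21501 + 855 = -20646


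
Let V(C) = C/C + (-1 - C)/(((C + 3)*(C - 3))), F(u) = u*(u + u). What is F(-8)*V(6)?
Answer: 2560/27 ≈ 94.815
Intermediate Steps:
F(u) = 2*u**2 (F(u) = u*(2*u) = 2*u**2)
V(C) = 1 + (-1 - C)/((-3 + C)*(3 + C)) (V(C) = 1 + (-1 - C)/(((3 + C)*(-3 + C))) = 1 + (-1 - C)/(((-3 + C)*(3 + C))) = 1 + (-1 - C)*(1/((-3 + C)*(3 + C))) = 1 + (-1 - C)/((-3 + C)*(3 + C)))
F(-8)*V(6) = (2*(-8)**2)*((-10 + 6**2 - 1*6)/(-9 + 6**2)) = (2*64)*((-10 + 36 - 6)/(-9 + 36)) = 128*(20/27) = 2560/27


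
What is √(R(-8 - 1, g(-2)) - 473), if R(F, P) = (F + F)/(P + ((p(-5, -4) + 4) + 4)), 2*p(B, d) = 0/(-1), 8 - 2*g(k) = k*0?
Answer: I*√1898/2 ≈ 21.783*I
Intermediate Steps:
g(k) = 4 (g(k) = 4 - k*0/2 = 4 - ½*0 = 4 + 0 = 4)
p(B, d) = 0 (p(B, d) = (0/(-1))/2 = (0*(-1))/2 = (½)*0 = 0)
R(F, P) = 2*F/(8 + P) (R(F, P) = (F + F)/(P + ((0 + 4) + 4)) = (2*F)/(P + (4 + 4)) = (2*F)/(P + 8) = (2*F)/(8 + P) = 2*F/(8 + P))
√(R(-8 - 1, g(-2)) - 473) = √(2*(-8 - 1)/(8 + 4) - 473) = √(2*(-9)/12 - 473) = √(2*(-9)*(1/12) - 473) = √(-3/2 - 473) = √(-949/2) = I*√1898/2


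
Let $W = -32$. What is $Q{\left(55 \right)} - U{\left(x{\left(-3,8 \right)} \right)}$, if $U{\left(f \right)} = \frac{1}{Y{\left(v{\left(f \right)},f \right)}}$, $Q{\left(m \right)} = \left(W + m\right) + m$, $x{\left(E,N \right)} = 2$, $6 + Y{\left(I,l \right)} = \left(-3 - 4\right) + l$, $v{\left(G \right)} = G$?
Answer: $\frac{859}{11} \approx 78.091$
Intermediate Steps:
$Y{\left(I,l \right)} = -13 + l$ ($Y{\left(I,l \right)} = -6 + \left(\left(-3 - 4\right) + l\right) = -6 + \left(-7 + l\right) = -13 + l$)
$Q{\left(m \right)} = -32 + 2 m$ ($Q{\left(m \right)} = \left(-32 + m\right) + m = -32 + 2 m$)
$U{\left(f \right)} = \frac{1}{-13 + f}$
$Q{\left(55 \right)} - U{\left(x{\left(-3,8 \right)} \right)} = \left(-32 + 2 \cdot 55\right) - \frac{1}{-13 + 2} = \left(-32 + 110\right) - \frac{1}{-11} = 78 - - \frac{1}{11} = 78 + \frac{1}{11} = \frac{859}{11}$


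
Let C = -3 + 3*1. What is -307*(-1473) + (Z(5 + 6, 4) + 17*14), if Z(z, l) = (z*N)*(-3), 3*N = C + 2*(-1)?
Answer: 452471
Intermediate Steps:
C = 0 (C = -3 + 3 = 0)
N = -⅔ (N = (0 + 2*(-1))/3 = (0 - 2)/3 = (⅓)*(-2) = -⅔ ≈ -0.66667)
Z(z, l) = 2*z (Z(z, l) = (z*(-⅔))*(-3) = -2*z/3*(-3) = 2*z)
-307*(-1473) + (Z(5 + 6, 4) + 17*14) = -307*(-1473) + (2*(5 + 6) + 17*14) = 452211 + (2*11 + 238) = 452211 + (22 + 238) = 452211 + 260 = 452471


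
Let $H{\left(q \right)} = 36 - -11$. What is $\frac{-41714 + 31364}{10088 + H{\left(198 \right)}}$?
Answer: $- \frac{2070}{2027} \approx -1.0212$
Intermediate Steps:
$H{\left(q \right)} = 47$ ($H{\left(q \right)} = 36 + 11 = 47$)
$\frac{-41714 + 31364}{10088 + H{\left(198 \right)}} = \frac{-41714 + 31364}{10088 + 47} = - \frac{10350}{10135} = \left(-10350\right) \frac{1}{10135} = - \frac{2070}{2027}$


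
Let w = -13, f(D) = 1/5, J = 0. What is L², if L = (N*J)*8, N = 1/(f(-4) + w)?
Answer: 0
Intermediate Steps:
f(D) = ⅕
N = -5/64 (N = 1/(⅕ - 13) = 1/(-64/5) = -5/64 ≈ -0.078125)
L = 0 (L = -5/64*0*8 = 0*8 = 0)
L² = 0² = 0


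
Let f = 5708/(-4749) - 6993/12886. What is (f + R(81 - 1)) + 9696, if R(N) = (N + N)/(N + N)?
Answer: 593307105913/61195614 ≈ 9695.3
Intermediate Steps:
R(N) = 1 (R(N) = (2*N)/((2*N)) = (2*N)*(1/(2*N)) = 1)
f = -106763045/61195614 (f = 5708*(-1/4749) - 6993*1/12886 = -5708/4749 - 6993/12886 = -106763045/61195614 ≈ -1.7446)
(f + R(81 - 1)) + 9696 = (-106763045/61195614 + 1) + 9696 = -45567431/61195614 + 9696 = 593307105913/61195614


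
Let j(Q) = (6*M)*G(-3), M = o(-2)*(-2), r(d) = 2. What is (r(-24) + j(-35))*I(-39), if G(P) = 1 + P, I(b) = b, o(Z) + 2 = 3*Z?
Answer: 7410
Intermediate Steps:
o(Z) = -2 + 3*Z
M = 16 (M = (-2 + 3*(-2))*(-2) = (-2 - 6)*(-2) = -8*(-2) = 16)
j(Q) = -192 (j(Q) = (6*16)*(1 - 3) = 96*(-2) = -192)
(r(-24) + j(-35))*I(-39) = (2 - 192)*(-39) = -190*(-39) = 7410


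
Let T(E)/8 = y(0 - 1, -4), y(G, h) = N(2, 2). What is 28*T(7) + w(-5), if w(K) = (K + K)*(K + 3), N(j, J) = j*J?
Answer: 916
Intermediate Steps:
N(j, J) = J*j
y(G, h) = 4 (y(G, h) = 2*2 = 4)
w(K) = 2*K*(3 + K) (w(K) = (2*K)*(3 + K) = 2*K*(3 + K))
T(E) = 32 (T(E) = 8*4 = 32)
28*T(7) + w(-5) = 28*32 + 2*(-5)*(3 - 5) = 896 + 2*(-5)*(-2) = 896 + 20 = 916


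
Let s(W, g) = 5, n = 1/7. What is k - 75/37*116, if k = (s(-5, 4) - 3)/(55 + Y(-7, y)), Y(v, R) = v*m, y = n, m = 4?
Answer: -234826/999 ≈ -235.06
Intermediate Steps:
n = ⅐ ≈ 0.14286
y = ⅐ ≈ 0.14286
Y(v, R) = 4*v (Y(v, R) = v*4 = 4*v)
k = 2/27 (k = (5 - 3)/(55 + 4*(-7)) = 2/(55 - 28) = 2/27 ≈ 0.074074)
k - 75/37*116 = 2/27 - 75/37*116 = 2/27 - 8700/37 = -234826/999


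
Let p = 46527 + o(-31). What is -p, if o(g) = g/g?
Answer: -46528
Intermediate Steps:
o(g) = 1
p = 46528 (p = 46527 + 1 = 46528)
-p = -1*46528 = -46528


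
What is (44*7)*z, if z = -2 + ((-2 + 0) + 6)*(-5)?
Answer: -6776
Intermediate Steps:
z = -22 (z = -2 + (-2 + 6)*(-5) = -2 + 4*(-5) = -2 - 20 = -22)
(44*7)*z = (44*7)*(-22) = 308*(-22) = -6776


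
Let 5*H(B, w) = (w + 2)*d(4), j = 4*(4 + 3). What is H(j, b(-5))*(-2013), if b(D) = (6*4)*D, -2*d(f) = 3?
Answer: -356301/5 ≈ -71260.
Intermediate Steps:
d(f) = -3/2 (d(f) = -½*3 = -3/2)
b(D) = 24*D
j = 28 (j = 4*7 = 28)
H(B, w) = -⅗ - 3*w/10 (H(B, w) = ((w + 2)*(-3/2))/5 = ((2 + w)*(-3/2))/5 = (-3 - 3*w/2)/5 = -⅗ - 3*w/10)
H(j, b(-5))*(-2013) = (-⅗ - 36*(-5)/5)*(-2013) = (-⅗ - 3/10*(-120))*(-2013) = (-⅗ + 36)*(-2013) = (177/5)*(-2013) = -356301/5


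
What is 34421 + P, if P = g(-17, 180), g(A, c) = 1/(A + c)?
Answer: 5610624/163 ≈ 34421.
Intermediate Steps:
P = 1/163 (P = 1/(-17 + 180) = 1/163 ≈ 0.0061350)
34421 + P = 34421 + 1/163 = 5610624/163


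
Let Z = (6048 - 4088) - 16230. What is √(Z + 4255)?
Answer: I*√10015 ≈ 100.07*I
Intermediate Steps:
Z = -14270 (Z = 1960 - 16230 = -14270)
√(Z + 4255) = √(-14270 + 4255) = √(-10015) = I*√10015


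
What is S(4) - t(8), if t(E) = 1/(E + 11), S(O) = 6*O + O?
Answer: 531/19 ≈ 27.947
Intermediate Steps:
S(O) = 7*O
t(E) = 1/(11 + E)
S(4) - t(8) = 7*4 - 1/(11 + 8) = 28 - 1/19 = 531/19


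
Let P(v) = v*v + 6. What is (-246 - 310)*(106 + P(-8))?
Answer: -97856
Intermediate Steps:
P(v) = 6 + v² (P(v) = v² + 6 = 6 + v²)
(-246 - 310)*(106 + P(-8)) = (-246 - 310)*(106 + (6 + (-8)²)) = -556*(106 + (6 + 64)) = -556*(106 + 70) = -556*176 = -97856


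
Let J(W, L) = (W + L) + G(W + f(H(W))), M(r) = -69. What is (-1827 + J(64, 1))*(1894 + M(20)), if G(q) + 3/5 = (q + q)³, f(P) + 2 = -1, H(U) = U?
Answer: 3310705855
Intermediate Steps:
f(P) = -3 (f(P) = -2 - 1 = -3)
G(q) = -⅗ + 8*q³ (G(q) = -⅗ + (q + q)³ = -⅗ + (2*q)³ = -⅗ + 8*q³)
J(W, L) = -⅗ + L + W + 8*(-3 + W)³ (J(W, L) = (W + L) + (-⅗ + 8*(W - 3)³) = (L + W) + (-⅗ + 8*(-3 + W)³) = -⅗ + L + W + 8*(-3 + W)³)
(-1827 + J(64, 1))*(1894 + M(20)) = (-1827 + (-⅗ + 1 + 64 + 8*(-3 + 64)³))*(1894 - 69) = (-1827 + (-⅗ + 1 + 64 + 8*61³))*1825 = (-1827 + (-⅗ + 1 + 64 + 8*226981))*1825 = (-1827 + (-⅗ + 1 + 64 + 1815848))*1825 = (-1827 + 9079562/5)*1825 = (9070427/5)*1825 = 3310705855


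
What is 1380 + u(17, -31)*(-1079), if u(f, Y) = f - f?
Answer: 1380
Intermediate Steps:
u(f, Y) = 0
1380 + u(17, -31)*(-1079) = 1380 + 0*(-1079) = 1380 + 0 = 1380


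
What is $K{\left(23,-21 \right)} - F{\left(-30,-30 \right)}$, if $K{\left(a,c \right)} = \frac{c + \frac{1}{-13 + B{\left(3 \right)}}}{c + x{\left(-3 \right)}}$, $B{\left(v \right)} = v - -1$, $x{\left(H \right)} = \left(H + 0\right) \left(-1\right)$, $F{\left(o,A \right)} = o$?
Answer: $\frac{2525}{81} \approx 31.173$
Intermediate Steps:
$x{\left(H \right)} = - H$ ($x{\left(H \right)} = H \left(-1\right) = - H$)
$B{\left(v \right)} = 1 + v$ ($B{\left(v \right)} = v + 1 = 1 + v$)
$K{\left(a,c \right)} = \frac{- \frac{1}{9} + c}{3 + c}$ ($K{\left(a,c \right)} = \frac{c + \frac{1}{-13 + \left(1 + 3\right)}}{c - -3} = \frac{c + \frac{1}{-13 + 4}}{c + 3} = \frac{c + \frac{1}{-9}}{3 + c} = \frac{c - \frac{1}{9}}{3 + c} = \frac{- \frac{1}{9} + c}{3 + c}$)
$K{\left(23,-21 \right)} - F{\left(-30,-30 \right)} = \frac{- \frac{1}{9} - 21}{3 - 21} - -30 = \frac{1}{-18} \left(- \frac{190}{9}\right) + 30 = \left(- \frac{1}{18}\right) \left(- \frac{190}{9}\right) + 30 = \frac{95}{81} + 30 = \frac{2525}{81}$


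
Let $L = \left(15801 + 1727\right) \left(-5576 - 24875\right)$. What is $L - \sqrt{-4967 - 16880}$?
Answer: $-533745128 - i \sqrt{21847} \approx -5.3375 \cdot 10^{8} - 147.81 i$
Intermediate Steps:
$L = -533745128$ ($L = 17528 \left(-30451\right) = -533745128$)
$L - \sqrt{-4967 - 16880} = -533745128 - \sqrt{-4967 - 16880} = -533745128 - \sqrt{-21847} = -533745128 - i \sqrt{21847}$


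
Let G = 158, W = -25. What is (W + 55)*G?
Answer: 4740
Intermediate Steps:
(W + 55)*G = (-25 + 55)*158 = 30*158 = 4740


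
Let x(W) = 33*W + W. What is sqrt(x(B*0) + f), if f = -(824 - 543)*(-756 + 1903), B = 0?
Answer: I*sqrt(322307) ≈ 567.72*I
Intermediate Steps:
x(W) = 34*W
f = -322307 (f = -281*1147 = -1*322307 = -322307)
sqrt(x(B*0) + f) = sqrt(34*(0*0) - 322307) = sqrt(34*0 - 322307) = sqrt(0 - 322307) = sqrt(-322307) = I*sqrt(322307)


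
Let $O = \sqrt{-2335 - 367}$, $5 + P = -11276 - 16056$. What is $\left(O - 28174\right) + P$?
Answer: $-55511 + i \sqrt{2702} \approx -55511.0 + 51.981 i$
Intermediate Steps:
$P = -27337$ ($P = -5 - 27332 = -27337$)
$O = i \sqrt{2702}$ ($O = \sqrt{-2702} = i \sqrt{2702} \approx 51.981 i$)
$\left(O - 28174\right) + P = \left(i \sqrt{2702} - 28174\right) - 27337 = \left(-28174 + i \sqrt{2702}\right) - 27337 = -55511 + i \sqrt{2702}$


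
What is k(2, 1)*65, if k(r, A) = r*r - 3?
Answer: 65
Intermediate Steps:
k(r, A) = -3 + r**2 (k(r, A) = r**2 - 3 = -3 + r**2)
k(2, 1)*65 = (-3 + 2**2)*65 = (-3 + 4)*65 = 1*65 = 65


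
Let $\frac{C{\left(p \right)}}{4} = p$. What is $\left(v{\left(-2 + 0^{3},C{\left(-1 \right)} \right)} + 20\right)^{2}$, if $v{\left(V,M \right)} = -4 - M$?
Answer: $400$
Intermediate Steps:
$C{\left(p \right)} = 4 p$
$\left(v{\left(-2 + 0^{3},C{\left(-1 \right)} \right)} + 20\right)^{2} = \left(\left(-4 - 4 \left(-1\right)\right) + 20\right)^{2} = \left(\left(-4 - -4\right) + 20\right)^{2} = \left(\left(-4 + 4\right) + 20\right)^{2} = \left(0 + 20\right)^{2} = 20^{2} = 400$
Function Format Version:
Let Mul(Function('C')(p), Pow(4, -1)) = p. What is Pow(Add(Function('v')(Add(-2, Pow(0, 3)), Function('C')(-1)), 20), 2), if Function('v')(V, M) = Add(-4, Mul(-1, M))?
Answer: 400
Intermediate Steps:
Function('C')(p) = Mul(4, p)
Pow(Add(Function('v')(Add(-2, Pow(0, 3)), Function('C')(-1)), 20), 2) = Pow(Add(Add(-4, Mul(-1, Mul(4, -1))), 20), 2) = Pow(Add(Add(-4, Mul(-1, -4)), 20), 2) = Pow(Add(Add(-4, 4), 20), 2) = Pow(Add(0, 20), 2) = Pow(20, 2) = 400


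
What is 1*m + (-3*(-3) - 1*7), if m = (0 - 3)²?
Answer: 11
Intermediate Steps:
m = 9 (m = (-3)² = 9)
1*m + (-3*(-3) - 1*7) = 1*9 + (-3*(-3) - 1*7) = 9 + (9 - 7) = 9 + 2 = 11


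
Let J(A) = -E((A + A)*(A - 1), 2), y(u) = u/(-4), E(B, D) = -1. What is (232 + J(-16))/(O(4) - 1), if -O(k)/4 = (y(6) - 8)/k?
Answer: 466/17 ≈ 27.412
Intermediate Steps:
y(u) = -u/4 (y(u) = u*(-¼) = -u/4)
O(k) = 38/k (O(k) = -4*(-¼*6 - 8)/k = -4*(-3/2 - 8)/k = -(-38)/k = 38/k)
J(A) = 1 (J(A) = -1*(-1) = 1)
(232 + J(-16))/(O(4) - 1) = (232 + 1)/(38/4 - 1) = 233/(38*(¼) - 1) = 233/(19/2 - 1) = 233/(17/2) = 233*(2/17) = 466/17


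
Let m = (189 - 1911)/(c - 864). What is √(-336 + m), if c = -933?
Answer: I*√120213310/599 ≈ 18.304*I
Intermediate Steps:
m = 574/599 (m = (189 - 1911)/(-933 - 864) = -1722/(-1797) = -1722*(-1/1797) = 574/599 ≈ 0.95826)
√(-336 + m) = √(-336 + 574/599) = √(-200690/599) = I*√120213310/599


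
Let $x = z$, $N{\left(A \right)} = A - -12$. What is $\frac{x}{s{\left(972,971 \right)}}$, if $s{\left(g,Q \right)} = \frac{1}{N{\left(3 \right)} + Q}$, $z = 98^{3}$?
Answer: $928015312$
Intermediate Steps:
$z = 941192$
$N{\left(A \right)} = 12 + A$ ($N{\left(A \right)} = A + 12 = 12 + A$)
$s{\left(g,Q \right)} = \frac{1}{15 + Q}$ ($s{\left(g,Q \right)} = \frac{1}{\left(12 + 3\right) + Q} = \frac{1}{15 + Q}$)
$x = 941192$
$\frac{x}{s{\left(972,971 \right)}} = \frac{941192}{\frac{1}{15 + 971}} = \frac{941192}{\frac{1}{986}} = 941192 \frac{1}{\frac{1}{986}} = 941192 \cdot 986 = 928015312$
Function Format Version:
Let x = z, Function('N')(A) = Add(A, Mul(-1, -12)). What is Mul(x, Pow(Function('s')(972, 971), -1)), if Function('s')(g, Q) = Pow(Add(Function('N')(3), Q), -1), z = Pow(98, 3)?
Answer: 928015312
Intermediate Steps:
z = 941192
Function('N')(A) = Add(12, A) (Function('N')(A) = Add(A, 12) = Add(12, A))
Function('s')(g, Q) = Pow(Add(15, Q), -1) (Function('s')(g, Q) = Pow(Add(Add(12, 3), Q), -1) = Pow(Add(15, Q), -1))
x = 941192
Mul(x, Pow(Function('s')(972, 971), -1)) = Mul(941192, Pow(Pow(Add(15, 971), -1), -1)) = Mul(941192, Pow(Pow(986, -1), -1)) = Mul(941192, Pow(Rational(1, 986), -1)) = Mul(941192, 986) = 928015312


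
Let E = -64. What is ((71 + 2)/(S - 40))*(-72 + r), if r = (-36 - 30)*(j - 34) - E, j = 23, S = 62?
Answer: 26207/11 ≈ 2382.5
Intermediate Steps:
r = 790 (r = (-36 - 30)*(23 - 34) - 1*(-64) = -66*(-11) + 64 = 726 + 64 = 790)
((71 + 2)/(S - 40))*(-72 + r) = ((71 + 2)/(62 - 40))*(-72 + 790) = (73/22)*718 = 26207/11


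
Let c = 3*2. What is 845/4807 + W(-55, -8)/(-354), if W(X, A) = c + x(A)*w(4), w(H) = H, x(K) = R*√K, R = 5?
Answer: 45048/283613 - 20*I*√2/177 ≈ 0.15884 - 0.1598*I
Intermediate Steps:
x(K) = 5*√K
c = 6
W(X, A) = 6 + 20*√A (W(X, A) = 6 + (5*√A)*4 = 6 + 20*√A)
845/4807 + W(-55, -8)/(-354) = 845/4807 + (6 + 20*√(-8))/(-354) = 845*(1/4807) + (6 + 20*(2*I*√2))*(-1/354) = 845/4807 + (6 + 40*I*√2)*(-1/354) = 845/4807 + (-1/59 - 20*I*√2/177) = 45048/283613 - 20*I*√2/177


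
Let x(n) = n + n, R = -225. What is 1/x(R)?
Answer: -1/450 ≈ -0.0022222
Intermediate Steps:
x(n) = 2*n
1/x(R) = 1/(2*(-225)) = 1/(-450) = -1/450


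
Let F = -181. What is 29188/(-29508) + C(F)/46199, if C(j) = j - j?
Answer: -7297/7377 ≈ -0.98916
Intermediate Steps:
C(j) = 0
29188/(-29508) + C(F)/46199 = 29188/(-29508) + 0/46199 = 29188*(-1/29508) + 0*(1/46199) = -7297/7377 + 0 = -7297/7377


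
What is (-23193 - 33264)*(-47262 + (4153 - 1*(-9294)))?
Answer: 1909093455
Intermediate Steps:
(-23193 - 33264)*(-47262 + (4153 - 1*(-9294))) = -56457*(-47262 + (4153 + 9294)) = -56457*(-47262 + 13447) = -56457*(-33815) = 1909093455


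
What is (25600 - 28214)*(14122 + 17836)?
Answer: -83538212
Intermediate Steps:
(25600 - 28214)*(14122 + 17836) = -2614*31958 = -83538212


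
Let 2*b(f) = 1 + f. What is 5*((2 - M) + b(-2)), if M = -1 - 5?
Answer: 75/2 ≈ 37.500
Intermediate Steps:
M = -6
b(f) = ½ + f/2 (b(f) = (1 + f)/2 = ½ + f/2)
5*((2 - M) + b(-2)) = 5*((2 - 1*(-6)) + (½ + (½)*(-2))) = 5*((2 + 6) + (½ - 1)) = 5*(8 - ½) = 5*(15/2) = 75/2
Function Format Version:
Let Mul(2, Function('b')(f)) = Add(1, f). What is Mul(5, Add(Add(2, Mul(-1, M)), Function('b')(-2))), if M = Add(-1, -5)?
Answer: Rational(75, 2) ≈ 37.500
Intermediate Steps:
M = -6
Function('b')(f) = Add(Rational(1, 2), Mul(Rational(1, 2), f)) (Function('b')(f) = Mul(Rational(1, 2), Add(1, f)) = Add(Rational(1, 2), Mul(Rational(1, 2), f)))
Mul(5, Add(Add(2, Mul(-1, M)), Function('b')(-2))) = Mul(5, Add(Add(2, Mul(-1, -6)), Add(Rational(1, 2), Mul(Rational(1, 2), -2)))) = Mul(5, Add(Add(2, 6), Add(Rational(1, 2), -1))) = Mul(5, Add(8, Rational(-1, 2))) = Mul(5, Rational(15, 2)) = Rational(75, 2)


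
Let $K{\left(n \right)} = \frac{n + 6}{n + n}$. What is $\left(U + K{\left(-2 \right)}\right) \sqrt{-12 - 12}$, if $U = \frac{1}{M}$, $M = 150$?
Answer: $- \frac{149 i \sqrt{6}}{75} \approx - 4.8663 i$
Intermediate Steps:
$K{\left(n \right)} = \frac{6 + n}{2 n}$
$U = \frac{1}{150} \approx 0.0066667$
$\left(U + K{\left(-2 \right)}\right) \sqrt{-12 - 12} = \left(\frac{1}{150} + \frac{6 - 2}{2 \left(-2\right)}\right) \sqrt{-12 - 12} = \left(\frac{1}{150} + \frac{1}{2} \left(- \frac{1}{2}\right) 4\right) \sqrt{-24} = \left(\frac{1}{150} - 1\right) 2 i \sqrt{6} = - \frac{149 \cdot 2 i \sqrt{6}}{150} = - \frac{149 i \sqrt{6}}{75}$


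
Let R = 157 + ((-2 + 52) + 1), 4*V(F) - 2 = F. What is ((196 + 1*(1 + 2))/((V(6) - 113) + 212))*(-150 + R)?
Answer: 11542/101 ≈ 114.28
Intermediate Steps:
V(F) = 1/2 + F/4
R = 208 (R = 157 + (50 + 1) = 157 + 51 = 208)
((196 + 1*(1 + 2))/((V(6) - 113) + 212))*(-150 + R) = ((196 + 1*(1 + 2))/(((1/2 + (1/4)*6) - 113) + 212))*(-150 + 208) = ((196 + 1*3)/(((1/2 + 3/2) - 113) + 212))*58 = ((196 + 3)/((2 - 113) + 212))*58 = (199/(-111 + 212))*58 = (199/101)*58 = 11542/101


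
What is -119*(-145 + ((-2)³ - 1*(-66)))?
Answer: 10353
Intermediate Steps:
-119*(-145 + ((-2)³ - 1*(-66))) = -119*(-145 + (-8 + 66)) = -119*(-145 + 58) = -119*(-87) = 10353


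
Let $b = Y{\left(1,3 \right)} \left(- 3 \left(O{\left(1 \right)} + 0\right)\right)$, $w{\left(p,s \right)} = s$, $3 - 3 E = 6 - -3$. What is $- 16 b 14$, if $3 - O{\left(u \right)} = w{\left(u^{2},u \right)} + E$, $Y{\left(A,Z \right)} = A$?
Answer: $2688$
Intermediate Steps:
$E = -2$ ($E = 1 - \frac{6 - -3}{3} = 1 - \frac{6 + 3}{3} = 1 - 3 = -2$)
$O{\left(u \right)} = 5 - u$ ($O{\left(u \right)} = 3 - \left(u - 2\right) = 3 - \left(-2 + u\right) = 5 - u$)
$b = -12$ ($b = 1 \left(- 3 \left(\left(5 - 1\right) + 0\right)\right) = 1 \left(- 3 \left(4 + 0\right)\right) = 1 \left(\left(-3\right) 4\right) = 1 \left(-12\right) = -12$)
$- 16 b 14 = \left(-16\right) \left(-12\right) 14 = 192 \cdot 14 = 2688$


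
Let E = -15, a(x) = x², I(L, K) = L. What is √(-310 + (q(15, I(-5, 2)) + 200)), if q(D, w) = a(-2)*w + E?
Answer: I*√145 ≈ 12.042*I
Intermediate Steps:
q(D, w) = -15 + 4*w (q(D, w) = (-2)²*w - 15 = 4*w - 15 = -15 + 4*w)
√(-310 + (q(15, I(-5, 2)) + 200)) = √(-310 + ((-15 + 4*(-5)) + 200)) = √(-310 + ((-15 - 20) + 200)) = √(-310 + (-35 + 200)) = √(-310 + 165) = √(-145) = I*√145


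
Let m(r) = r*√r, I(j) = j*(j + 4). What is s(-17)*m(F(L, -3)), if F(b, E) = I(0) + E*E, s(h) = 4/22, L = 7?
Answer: 54/11 ≈ 4.9091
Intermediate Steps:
I(j) = j*(4 + j)
s(h) = 2/11 (s(h) = 4*(1/22) = 2/11)
F(b, E) = E² (F(b, E) = 0*(4 + 0) + E*E = 0*4 + E² = 0 + E² = E²)
m(r) = r^(3/2)
s(-17)*m(F(L, -3)) = 2*((-3)²)^(3/2)/11 = 2*9^(3/2)/11 = (2/11)*27 = 54/11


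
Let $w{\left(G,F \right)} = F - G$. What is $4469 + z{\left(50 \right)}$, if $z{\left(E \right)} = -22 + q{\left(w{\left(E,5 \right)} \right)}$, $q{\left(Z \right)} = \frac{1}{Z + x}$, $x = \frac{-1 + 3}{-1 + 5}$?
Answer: $\frac{395781}{89} \approx 4447.0$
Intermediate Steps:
$x = \frac{1}{2}$ ($x = \frac{2}{4} = 2 \cdot \frac{1}{4} = \frac{1}{2} \approx 0.5$)
$q{\left(Z \right)} = \frac{1}{\frac{1}{2} + Z}$ ($q{\left(Z \right)} = \frac{1}{Z + \frac{1}{2}} = \frac{1}{\frac{1}{2} + Z}$)
$z{\left(E \right)} = -22 + \frac{2}{11 - 2 E}$ ($z{\left(E \right)} = -22 + \frac{2}{1 + 2 \left(5 - E\right)} = -22 + \frac{2}{1 - \left(-10 + 2 E\right)} = -22 + \frac{2}{11 - 2 E}$)
$4469 + z{\left(50 \right)} = 4469 + \frac{4 \left(60 - 550\right)}{-11 + 2 \cdot 50} = 4469 + \frac{4 \left(60 - 550\right)}{-11 + 100} = 4469 + 4 \cdot \frac{1}{89} \left(-490\right) = 4469 - \frac{1960}{89} = \frac{395781}{89}$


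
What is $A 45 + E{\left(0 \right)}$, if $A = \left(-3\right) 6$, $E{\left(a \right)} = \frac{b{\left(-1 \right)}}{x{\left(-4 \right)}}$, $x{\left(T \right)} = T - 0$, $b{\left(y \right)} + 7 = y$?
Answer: $-808$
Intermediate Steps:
$b{\left(y \right)} = -7 + y$
$x{\left(T \right)} = T$ ($x{\left(T \right)} = T + 0 = T$)
$E{\left(a \right)} = 2$ ($E{\left(a \right)} = \frac{-7 - 1}{-4} = \left(-8\right) \left(- \frac{1}{4}\right) = 2$)
$A = -18$
$A 45 + E{\left(0 \right)} = \left(-18\right) 45 + 2 = -810 + 2 = -808$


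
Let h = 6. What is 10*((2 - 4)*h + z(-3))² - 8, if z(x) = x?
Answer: 2242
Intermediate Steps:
10*((2 - 4)*h + z(-3))² - 8 = 10*((2 - 4)*6 - 3)² - 8 = 10*(-2*6 - 3)² - 8 = 10*(-12 - 3)² - 8 = 10*(-15)² - 8 = 10*225 - 8 = 2250 - 8 = 2242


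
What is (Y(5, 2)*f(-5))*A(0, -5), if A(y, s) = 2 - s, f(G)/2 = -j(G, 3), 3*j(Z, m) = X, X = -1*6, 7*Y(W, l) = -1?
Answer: -4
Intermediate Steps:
Y(W, l) = -1/7 (Y(W, l) = (1/7)*(-1) = -1/7)
X = -6
j(Z, m) = -2 (j(Z, m) = (1/3)*(-6) = -2)
f(G) = 4 (f(G) = 2*(-1*(-2)) = 2*2 = 4)
(Y(5, 2)*f(-5))*A(0, -5) = (-1/7*4)*(2 - 1*(-5)) = -4*(2 + 5)/7 = -4/7*7 = -4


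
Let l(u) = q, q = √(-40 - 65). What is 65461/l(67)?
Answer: -65461*I*√105/105 ≈ -6388.3*I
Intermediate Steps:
q = I*√105 (q = √(-105) = I*√105 ≈ 10.247*I)
l(u) = I*√105
65461/l(67) = 65461/((I*√105)) = 65461*(-I*√105/105) = -65461*I*√105/105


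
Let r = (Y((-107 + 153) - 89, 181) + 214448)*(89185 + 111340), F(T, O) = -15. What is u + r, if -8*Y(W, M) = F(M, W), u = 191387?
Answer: 344022020571/8 ≈ 4.3003e+10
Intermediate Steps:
Y(W, M) = 15/8 (Y(W, M) = -⅛*(-15) = 15/8)
r = 344020489475/8 (r = (15/8 + 214448)*(89185 + 111340) = (1715599/8)*200525 = 344020489475/8 ≈ 4.3003e+10)
u + r = 191387 + 344020489475/8 = 344022020571/8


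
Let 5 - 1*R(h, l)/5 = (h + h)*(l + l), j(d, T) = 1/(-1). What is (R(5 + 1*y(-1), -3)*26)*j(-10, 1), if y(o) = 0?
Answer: -8450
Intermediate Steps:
j(d, T) = -1 (j(d, T) = 1*(-1) = -1)
R(h, l) = 25 - 20*h*l (R(h, l) = 25 - 5*(h + h)*(l + l) = 25 - 5*2*h*2*l = 25 - 20*h*l)
(R(5 + 1*y(-1), -3)*26)*j(-10, 1) = ((25 - 20*(5 + 1*0)*(-3))*26)*(-1) = ((25 - 20*(5 + 0)*(-3))*26)*(-1) = ((25 - 20*5*(-3))*26)*(-1) = ((25 + 300)*26)*(-1) = (325*26)*(-1) = 8450*(-1) = -8450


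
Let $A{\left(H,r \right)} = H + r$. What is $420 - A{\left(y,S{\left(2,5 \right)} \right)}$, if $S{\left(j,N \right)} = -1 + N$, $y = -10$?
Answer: $426$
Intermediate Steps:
$420 - A{\left(y,S{\left(2,5 \right)} \right)} = 420 - \left(-10 + \left(-1 + 5\right)\right) = 420 - \left(-10 + 4\right) = 420 - -6 = 420 + 6 = 426$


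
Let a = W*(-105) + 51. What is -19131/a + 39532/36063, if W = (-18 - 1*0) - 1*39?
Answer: -150435367/72558756 ≈ -2.0733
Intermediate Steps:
W = -57 (W = (-18 + 0) - 39 = -18 - 39 = -57)
a = 6036 (a = -57*(-105) + 51 = 5985 + 51 = 6036)
-19131/a + 39532/36063 = -19131/6036 + 39532/36063 = -19131*1/6036 + 39532*(1/36063) = -6377/2012 + 39532/36063 = -150435367/72558756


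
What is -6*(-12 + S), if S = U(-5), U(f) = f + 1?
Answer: 96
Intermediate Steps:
U(f) = 1 + f
S = -4 (S = 1 - 5 = -4)
-6*(-12 + S) = -6*(-12 - 4) = -6*(-16) = 96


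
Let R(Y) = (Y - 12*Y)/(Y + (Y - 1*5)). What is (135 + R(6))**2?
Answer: 772641/49 ≈ 15768.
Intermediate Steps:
R(Y) = -11*Y/(-5 + 2*Y) (R(Y) = (-11*Y)/(Y + (Y - 5)) = (-11*Y)/(Y + (-5 + Y)) = (-11*Y)/(-5 + 2*Y) = -11*Y/(-5 + 2*Y))
(135 + R(6))**2 = (135 - 11*6/(-5 + 2*6))**2 = (135 - 11*6/(-5 + 12))**2 = (135 - 11*6/7)**2 = (135 - 11*6*1/7)**2 = (135 - 66/7)**2 = (879/7)**2 = 772641/49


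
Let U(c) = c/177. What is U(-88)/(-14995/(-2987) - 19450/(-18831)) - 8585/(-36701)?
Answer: 15985348218559/105319348169315 ≈ 0.15178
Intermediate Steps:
U(c) = c/177 (U(c) = c*(1/177) = c/177)
U(-88)/(-14995/(-2987) - 19450/(-18831)) - 8585/(-36701) = ((1/177)*(-88))/(-14995/(-2987) - 19450/(-18831)) - 8585/(-36701) = -88/(177*(-14995*(-1/2987) - 19450*(-1/18831))) - 8585*(-1/36701) = -88/(177*(14995/2987 + 19450/18831)) + 8585/36701 = -88/(177*340467995/56248197) + 8585/36701 = -88/177*56248197/340467995 + 8585/36701 = -1649947112/20087611705 + 8585/36701 = 15985348218559/105319348169315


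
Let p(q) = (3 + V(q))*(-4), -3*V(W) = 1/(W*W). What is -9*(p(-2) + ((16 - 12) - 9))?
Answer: 150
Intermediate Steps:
V(W) = -1/(3*W**2) (V(W) = -1/(3*W*W) = -1/(3*W**2))
p(q) = -12 + 4/(3*q**2) (p(q) = (3 - 1/(3*q**2))*(-4) = -12 + 4/(3*q**2))
-9*(p(-2) + ((16 - 12) - 9)) = -9*((-12 + (4/3)/(-2)**2) + ((16 - 12) - 9)) = -9*((-12 + (4/3)*(1/4)) + (4 - 9)) = -9*((-12 + 1/3) - 5) = -9*(-35/3 - 5) = -9*(-50/3) = 150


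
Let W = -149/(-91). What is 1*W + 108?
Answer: 9977/91 ≈ 109.64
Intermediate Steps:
W = 149/91 (W = -149*(-1/91) = 149/91 ≈ 1.6374)
1*W + 108 = 1*(149/91) + 108 = 149/91 + 108 = 9977/91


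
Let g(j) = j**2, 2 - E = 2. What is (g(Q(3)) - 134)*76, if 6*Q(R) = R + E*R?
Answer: -10165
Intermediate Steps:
E = 0 (E = 2 - 1*2 = 2 - 2 = 0)
Q(R) = R/6 (Q(R) = (R + 0*R)/6 = (R + 0)/6 = R/6)
(g(Q(3)) - 134)*76 = (((1/6)*3)**2 - 134)*76 = ((1/2)**2 - 134)*76 = (1/4 - 134)*76 = -535/4*76 = -10165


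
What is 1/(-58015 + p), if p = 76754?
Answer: 1/18739 ≈ 5.3365e-5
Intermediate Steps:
1/(-58015 + p) = 1/(-58015 + 76754) = 1/18739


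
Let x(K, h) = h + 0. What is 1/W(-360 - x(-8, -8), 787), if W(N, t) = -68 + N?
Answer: -1/420 ≈ -0.0023810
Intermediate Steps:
x(K, h) = h
1/W(-360 - x(-8, -8), 787) = 1/(-68 + (-360 - 1*(-8))) = 1/(-68 + (-360 + 8)) = 1/(-68 - 352) = 1/(-420) = -1/420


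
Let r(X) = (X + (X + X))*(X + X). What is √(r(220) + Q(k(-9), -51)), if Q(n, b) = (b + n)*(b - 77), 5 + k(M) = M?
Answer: 4*√18670 ≈ 546.55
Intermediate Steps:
k(M) = -5 + M
Q(n, b) = (-77 + b)*(b + n) (Q(n, b) = (b + n)*(-77 + b) = (-77 + b)*(b + n))
r(X) = 6*X² (r(X) = (X + 2*X)*(2*X) = (3*X)*(2*X) = 6*X²)
√(r(220) + Q(k(-9), -51)) = √(6*220² + ((-51)² - 77*(-51) - 77*(-5 - 9) - 51*(-5 - 9))) = √(6*48400 + (2601 + 3927 - 77*(-14) - 51*(-14))) = √(290400 + (2601 + 3927 + 1078 + 714)) = √(290400 + 8320) = √298720 = 4*√18670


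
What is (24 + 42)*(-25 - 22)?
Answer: -3102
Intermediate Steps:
(24 + 42)*(-25 - 22) = 66*(-47) = -3102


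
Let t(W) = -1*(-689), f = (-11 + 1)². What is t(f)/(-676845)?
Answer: -53/52065 ≈ -0.0010180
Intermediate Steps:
f = 100 (f = (-10)² = 100)
t(W) = 689
t(f)/(-676845) = 689/(-676845) = 689*(-1/676845) = -53/52065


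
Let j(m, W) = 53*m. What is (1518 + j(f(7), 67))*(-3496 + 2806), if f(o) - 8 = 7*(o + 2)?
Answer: -3643890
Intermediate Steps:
f(o) = 22 + 7*o (f(o) = 8 + 7*(o + 2) = 8 + 7*(2 + o) = 8 + (14 + 7*o) = 22 + 7*o)
(1518 + j(f(7), 67))*(-3496 + 2806) = (1518 + 53*(22 + 7*7))*(-3496 + 2806) = (1518 + 53*(22 + 49))*(-690) = (1518 + 53*71)*(-690) = (1518 + 3763)*(-690) = 5281*(-690) = -3643890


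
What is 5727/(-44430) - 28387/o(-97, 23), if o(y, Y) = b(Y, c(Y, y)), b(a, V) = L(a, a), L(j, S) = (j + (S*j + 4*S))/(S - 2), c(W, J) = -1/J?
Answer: -630705019/681260 ≈ -925.79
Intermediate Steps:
L(j, S) = (j + 4*S + S*j)/(-2 + S) (L(j, S) = (j + (4*S + S*j))/(-2 + S) = (j + 4*S + S*j)/(-2 + S))
b(a, V) = (a**2 + 5*a)/(-2 + a) (b(a, V) = (a + 4*a + a*a)/(-2 + a) = (a + 4*a + a**2)/(-2 + a) = (a**2 + 5*a)/(-2 + a))
o(y, Y) = Y*(5 + Y)/(-2 + Y)
5727/(-44430) - 28387/o(-97, 23) = 5727/(-44430) - 28387*(-2 + 23)/(23*(5 + 23)) = 5727*(-1/44430) - 28387/(23*28/21) = -1909/14810 - 28387/(23*(1/21)*28) = -1909/14810 - 28387/92/3 = -1909/14810 - 28387*3/92 = -1909/14810 - 85161/92 = -630705019/681260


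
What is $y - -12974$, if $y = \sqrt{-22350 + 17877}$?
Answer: $12974 + 3 i \sqrt{497} \approx 12974.0 + 66.88 i$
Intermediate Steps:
$y = 3 i \sqrt{497}$ ($y = \sqrt{-4473} = 3 i \sqrt{497} \approx 66.88 i$)
$y - -12974 = 3 i \sqrt{497} - -12974 = 3 i \sqrt{497} + 12974 = 12974 + 3 i \sqrt{497}$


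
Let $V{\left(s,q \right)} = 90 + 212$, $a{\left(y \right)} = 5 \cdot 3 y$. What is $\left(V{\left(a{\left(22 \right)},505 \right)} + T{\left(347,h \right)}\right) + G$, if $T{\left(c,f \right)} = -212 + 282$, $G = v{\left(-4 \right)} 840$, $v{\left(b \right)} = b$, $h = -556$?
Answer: $-2988$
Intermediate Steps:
$a{\left(y \right)} = 15 y$
$G = -3360$ ($G = \left(-4\right) 840 = -3360$)
$T{\left(c,f \right)} = 70$
$V{\left(s,q \right)} = 302$
$\left(V{\left(a{\left(22 \right)},505 \right)} + T{\left(347,h \right)}\right) + G = \left(302 + 70\right) - 3360 = 372 - 3360 = -2988$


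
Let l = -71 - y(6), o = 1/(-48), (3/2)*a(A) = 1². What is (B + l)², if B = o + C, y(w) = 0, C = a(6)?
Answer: 11404129/2304 ≈ 4949.7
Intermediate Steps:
a(A) = ⅔ (a(A) = (⅔)*1² = (⅔)*1 = ⅔)
C = ⅔ ≈ 0.66667
o = -1/48 ≈ -0.020833
B = 31/48 (B = -1/48 + ⅔ = 31/48 ≈ 0.64583)
l = -71 (l = -71 - 1*0 = -71 + 0 = -71)
(B + l)² = (31/48 - 71)² = (-3377/48)² = 11404129/2304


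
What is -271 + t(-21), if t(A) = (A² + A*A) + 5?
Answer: 616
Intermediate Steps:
t(A) = 5 + 2*A² (t(A) = (A² + A²) + 5 = 2*A² + 5 = 5 + 2*A²)
-271 + t(-21) = -271 + (5 + 2*(-21)²) = -271 + (5 + 2*441) = -271 + (5 + 882) = -271 + 887 = 616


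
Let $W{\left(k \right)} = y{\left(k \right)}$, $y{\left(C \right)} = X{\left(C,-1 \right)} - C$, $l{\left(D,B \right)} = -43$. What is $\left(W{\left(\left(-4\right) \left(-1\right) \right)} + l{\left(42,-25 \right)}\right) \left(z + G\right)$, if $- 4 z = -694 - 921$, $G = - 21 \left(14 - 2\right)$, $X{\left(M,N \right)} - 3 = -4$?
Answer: $-7284$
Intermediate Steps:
$X{\left(M,N \right)} = -1$ ($X{\left(M,N \right)} = 3 - 4 = -1$)
$y{\left(C \right)} = -1 - C$
$W{\left(k \right)} = -1 - k$
$G = -252$ ($G = \left(-21\right) 12 = -252$)
$z = \frac{1615}{4}$ ($z = - \frac{-694 - 921}{4} = \left(- \frac{1}{4}\right) \left(-1615\right) = \frac{1615}{4} \approx 403.75$)
$\left(W{\left(\left(-4\right) \left(-1\right) \right)} + l{\left(42,-25 \right)}\right) \left(z + G\right) = \left(\left(-1 - \left(-4\right) \left(-1\right)\right) - 43\right) \left(\frac{1615}{4} - 252\right) = \left(\left(-1 - 4\right) - 43\right) \frac{607}{4} = \left(-5 - 43\right) \frac{607}{4} = \left(-48\right) \frac{607}{4} = -7284$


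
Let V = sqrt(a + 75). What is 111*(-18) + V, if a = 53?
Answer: -1998 + 8*sqrt(2) ≈ -1986.7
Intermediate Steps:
V = 8*sqrt(2) (V = sqrt(53 + 75) = sqrt(128) = 8*sqrt(2) ≈ 11.314)
111*(-18) + V = 111*(-18) + 8*sqrt(2) = -1998 + 8*sqrt(2)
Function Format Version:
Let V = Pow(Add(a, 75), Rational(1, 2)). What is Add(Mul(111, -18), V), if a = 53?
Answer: Add(-1998, Mul(8, Pow(2, Rational(1, 2)))) ≈ -1986.7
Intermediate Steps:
V = Mul(8, Pow(2, Rational(1, 2))) (V = Pow(Add(53, 75), Rational(1, 2)) = Pow(128, Rational(1, 2)) = Mul(8, Pow(2, Rational(1, 2))) ≈ 11.314)
Add(Mul(111, -18), V) = Add(Mul(111, -18), Mul(8, Pow(2, Rational(1, 2)))) = Add(-1998, Mul(8, Pow(2, Rational(1, 2))))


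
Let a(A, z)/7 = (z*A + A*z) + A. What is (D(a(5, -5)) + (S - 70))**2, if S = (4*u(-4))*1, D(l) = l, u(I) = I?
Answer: 160801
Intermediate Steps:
a(A, z) = 7*A + 14*A*z (a(A, z) = 7*((z*A + A*z) + A) = 7*((A*z + A*z) + A) = 7*(2*A*z + A) = 7*(A + 2*A*z) = 7*A + 14*A*z)
S = -16 (S = (4*(-4))*1 = -16*1 = -16)
(D(a(5, -5)) + (S - 70))**2 = (7*5*(1 + 2*(-5)) + (-16 - 70))**2 = (7*5*(1 - 10) - 86)**2 = (7*5*(-9) - 86)**2 = (-315 - 86)**2 = (-401)**2 = 160801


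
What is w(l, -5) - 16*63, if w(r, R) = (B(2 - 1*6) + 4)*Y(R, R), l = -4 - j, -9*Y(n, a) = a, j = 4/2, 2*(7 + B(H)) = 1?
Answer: -18169/18 ≈ -1009.4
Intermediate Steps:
B(H) = -13/2 (B(H) = -7 + (1/2)*1 = -7 + 1/2 = -13/2)
j = 2 (j = 4*(1/2) = 2)
Y(n, a) = -a/9
l = -6 (l = -4 - 1*2 = -4 - 2 = -6)
w(r, R) = 5*R/18 (w(r, R) = (-13/2 + 4)*(-R/9) = -(-5)*R/18 = 5*R/18)
w(l, -5) - 16*63 = (5/18)*(-5) - 16*63 = -25/18 - 1008 = -18169/18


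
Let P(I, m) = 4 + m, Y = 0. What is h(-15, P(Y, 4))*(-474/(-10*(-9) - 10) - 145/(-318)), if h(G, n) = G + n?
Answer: 243481/6360 ≈ 38.283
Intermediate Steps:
h(-15, P(Y, 4))*(-474/(-10*(-9) - 10) - 145/(-318)) = (-15 + (4 + 4))*(-474/(-10*(-9) - 10) - 145/(-318)) = (-15 + 8)*(-474/(90 - 10) - 145*(-1/318)) = -7*(-474/80 + 145/318) = -7*(-474*1/80 + 145/318) = -7*(-237/40 + 145/318) = -7*(-34783/6360) = 243481/6360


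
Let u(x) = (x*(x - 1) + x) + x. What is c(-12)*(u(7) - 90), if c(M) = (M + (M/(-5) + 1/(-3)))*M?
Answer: -20264/5 ≈ -4052.8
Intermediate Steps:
u(x) = 2*x + x*(-1 + x) (u(x) = (x*(-1 + x) + x) + x = (x + x*(-1 + x)) + x = 2*x + x*(-1 + x))
c(M) = M*(-1/3 + 4*M/5) (c(M) = (M + (M*(-1/5) + 1*(-1/3)))*M = (M + (-M/5 - 1/3))*M = (M + (-1/3 - M/5))*M = (-1/3 + 4*M/5)*M = M*(-1/3 + 4*M/5))
c(-12)*(u(7) - 90) = ((1/15)*(-12)*(-5 + 12*(-12)))*(7*(1 + 7) - 90) = ((1/15)*(-12)*(-5 - 144))*(7*8 - 90) = ((1/15)*(-12)*(-149))*(56 - 90) = (596/5)*(-34) = -20264/5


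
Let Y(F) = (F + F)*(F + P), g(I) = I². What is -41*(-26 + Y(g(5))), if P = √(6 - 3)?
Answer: -50184 - 2050*√3 ≈ -53735.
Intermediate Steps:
P = √3 ≈ 1.7320
Y(F) = 2*F*(F + √3) (Y(F) = (F + F)*(F + √3) = (2*F)*(F + √3) = 2*F*(F + √3))
-41*(-26 + Y(g(5))) = -41*(-26 + 2*5²*(5² + √3)) = -41*(-26 + 2*25*(25 + √3)) = -41*(-26 + (1250 + 50*√3)) = -41*(1224 + 50*√3) = -50184 - 2050*√3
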